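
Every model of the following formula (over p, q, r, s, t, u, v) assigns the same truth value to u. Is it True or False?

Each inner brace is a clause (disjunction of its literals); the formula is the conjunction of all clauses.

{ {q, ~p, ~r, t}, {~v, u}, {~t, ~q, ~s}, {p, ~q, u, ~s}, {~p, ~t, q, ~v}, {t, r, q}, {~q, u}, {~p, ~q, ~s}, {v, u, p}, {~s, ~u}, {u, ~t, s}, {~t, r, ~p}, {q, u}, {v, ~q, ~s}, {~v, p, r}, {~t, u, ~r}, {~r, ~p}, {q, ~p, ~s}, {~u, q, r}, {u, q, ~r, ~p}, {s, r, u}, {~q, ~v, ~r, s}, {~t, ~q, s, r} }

True

Suppose u = 0.
Unit clause (~v) forces v = 0.
Unit clause (~q) forces q = 0.
Now (q) is unsatisfied and unit — conflict.
So every satisfying assignment has u = True.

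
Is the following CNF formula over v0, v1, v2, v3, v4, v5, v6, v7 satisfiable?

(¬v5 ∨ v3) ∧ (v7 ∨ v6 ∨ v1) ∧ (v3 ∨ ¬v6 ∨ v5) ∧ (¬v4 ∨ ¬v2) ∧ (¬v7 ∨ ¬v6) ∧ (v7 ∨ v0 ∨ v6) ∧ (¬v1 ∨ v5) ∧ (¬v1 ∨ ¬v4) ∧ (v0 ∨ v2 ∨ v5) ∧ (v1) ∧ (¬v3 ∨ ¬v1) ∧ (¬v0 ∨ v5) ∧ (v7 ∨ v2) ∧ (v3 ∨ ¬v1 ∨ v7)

No, unsatisfiable

(v1) alone gives v1 = True.
(v5) alone gives v5 = True.
(v3) alone gives v3 = True.
That conflicts with the unit clause (¬v3).
No assignment satisfies every clause.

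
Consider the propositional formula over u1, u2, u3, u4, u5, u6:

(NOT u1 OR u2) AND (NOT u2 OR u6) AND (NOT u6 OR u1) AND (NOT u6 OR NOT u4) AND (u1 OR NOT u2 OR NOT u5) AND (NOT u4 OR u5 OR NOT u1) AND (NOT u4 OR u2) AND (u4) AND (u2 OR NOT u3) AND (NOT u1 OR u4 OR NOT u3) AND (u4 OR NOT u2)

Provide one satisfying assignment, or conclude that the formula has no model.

From the singleton clause (u4), u4 = true.
From the singleton clause (NOT u6), u6 = false.
From the singleton clause (NOT u2), u2 = false.
That conflicts with the unit clause (u2).

UNSATISFIABLE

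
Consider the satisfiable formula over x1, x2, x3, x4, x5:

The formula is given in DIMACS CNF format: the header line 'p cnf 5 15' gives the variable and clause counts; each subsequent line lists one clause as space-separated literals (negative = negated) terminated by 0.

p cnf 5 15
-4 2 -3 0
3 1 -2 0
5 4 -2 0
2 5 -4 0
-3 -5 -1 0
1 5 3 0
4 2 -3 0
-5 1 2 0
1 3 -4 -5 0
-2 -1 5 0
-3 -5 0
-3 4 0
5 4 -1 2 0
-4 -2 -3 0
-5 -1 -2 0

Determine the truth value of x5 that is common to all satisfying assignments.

Suppose x5 = False.
Try x4 = True.
Unit clause (x2) forces x2 = True.
Unit clause (¬x1) forces x1 = False.
Unit clause (x3) forces x3 = True.
Now (¬x3) is unsatisfied and unit — conflict.
So x4 must be the other value — set x4 = False.
Unit clause (¬x2) forces x2 = False.
Unit clause (¬x3) forces x3 = False.
Unit clause (x1) forces x1 = True.
Now (¬x1) is unsatisfied and unit — conflict.
Either choice for x4 ends in contradiction.
So every satisfying assignment has x5 = True.

True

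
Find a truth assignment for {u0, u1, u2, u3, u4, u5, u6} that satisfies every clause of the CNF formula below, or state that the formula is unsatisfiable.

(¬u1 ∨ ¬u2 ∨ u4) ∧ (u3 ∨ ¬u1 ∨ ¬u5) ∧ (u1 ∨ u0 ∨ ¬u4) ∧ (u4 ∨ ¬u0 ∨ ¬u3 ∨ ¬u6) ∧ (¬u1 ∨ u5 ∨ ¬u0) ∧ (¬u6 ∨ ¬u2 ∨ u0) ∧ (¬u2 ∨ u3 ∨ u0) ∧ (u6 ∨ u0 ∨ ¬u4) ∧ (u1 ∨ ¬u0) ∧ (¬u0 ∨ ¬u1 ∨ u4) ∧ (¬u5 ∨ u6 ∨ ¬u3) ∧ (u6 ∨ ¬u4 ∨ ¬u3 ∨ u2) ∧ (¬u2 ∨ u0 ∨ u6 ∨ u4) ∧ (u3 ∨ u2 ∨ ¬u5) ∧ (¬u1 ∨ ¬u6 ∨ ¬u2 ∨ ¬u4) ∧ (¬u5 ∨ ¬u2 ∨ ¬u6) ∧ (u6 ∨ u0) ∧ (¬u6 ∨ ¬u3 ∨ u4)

u0=False,  u1=True,  u2=False,  u3=True,  u4=True,  u5=True,  u6=True

Case u1 = True:
Case u2 = False:
Case u3 = True:
Case u5 = True:
(u6) alone gives u6 = True.
(u4) alone gives u4 = True.
All clauses hold; u0 can take either value.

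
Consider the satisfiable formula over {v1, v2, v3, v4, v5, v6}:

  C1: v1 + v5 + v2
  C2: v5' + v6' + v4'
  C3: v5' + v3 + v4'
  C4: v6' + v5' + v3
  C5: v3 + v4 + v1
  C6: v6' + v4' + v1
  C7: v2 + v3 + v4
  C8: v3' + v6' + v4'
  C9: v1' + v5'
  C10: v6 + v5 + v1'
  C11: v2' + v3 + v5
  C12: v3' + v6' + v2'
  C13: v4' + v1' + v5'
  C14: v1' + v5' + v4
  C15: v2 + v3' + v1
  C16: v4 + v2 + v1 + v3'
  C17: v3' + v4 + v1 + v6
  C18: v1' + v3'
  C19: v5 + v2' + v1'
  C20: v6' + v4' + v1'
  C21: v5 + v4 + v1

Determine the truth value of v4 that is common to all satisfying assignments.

True

Suppose v4 = 0.
Case v3 = 1:
Unit clause (v1') forces v1 = 0.
Unit clause (v2) forces v2 = 1.
Unit clause (v6') forces v6 = 0.
That conflicts with the unit clause (v6).
So v3 must be the other value — set v3 = 0.
Unit clause (v1) forces v1 = 1.
Unit clause (v2) forces v2 = 1.
Unit clause (v5') forces v5 = 0.
That conflicts with the unit clause (v5).
Neither v3 = 1 nor v3 = 0 works.
So every satisfying assignment has v4 = True.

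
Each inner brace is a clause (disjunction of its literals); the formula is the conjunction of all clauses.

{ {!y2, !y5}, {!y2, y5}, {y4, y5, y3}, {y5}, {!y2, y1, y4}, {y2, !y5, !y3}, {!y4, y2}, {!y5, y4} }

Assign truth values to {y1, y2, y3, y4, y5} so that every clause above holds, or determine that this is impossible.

UNSATISFIABLE

(y5) alone gives y5 = true.
(!y2) alone gives y2 = false.
(!y3) alone gives y3 = false.
(!y4) alone gives y4 = false.
But (y4) is also a unit clause — contradiction.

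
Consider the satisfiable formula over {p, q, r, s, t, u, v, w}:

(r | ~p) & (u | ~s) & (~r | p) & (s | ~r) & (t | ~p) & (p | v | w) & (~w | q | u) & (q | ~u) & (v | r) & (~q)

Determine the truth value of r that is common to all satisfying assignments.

False

Suppose r = 1.
From the singleton clause (p), p = 1.
From the singleton clause (s), s = 1.
From the singleton clause (u), u = 1.
From the singleton clause (t), t = 1.
From the singleton clause (q), q = 1.
That conflicts with the unit clause (~q).
So every satisfying assignment has r = False.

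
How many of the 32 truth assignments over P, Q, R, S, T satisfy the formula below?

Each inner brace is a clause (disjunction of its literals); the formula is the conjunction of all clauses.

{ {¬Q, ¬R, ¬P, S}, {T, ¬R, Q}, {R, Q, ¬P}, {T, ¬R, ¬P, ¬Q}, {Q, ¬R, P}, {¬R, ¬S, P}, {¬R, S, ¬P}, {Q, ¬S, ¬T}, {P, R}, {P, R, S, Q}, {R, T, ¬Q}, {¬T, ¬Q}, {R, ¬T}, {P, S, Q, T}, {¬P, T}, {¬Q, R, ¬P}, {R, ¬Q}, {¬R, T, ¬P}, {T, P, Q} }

There are 2^5 = 32 truth assignments over (P, Q, R, S, T).
Split on Q. With Q = True, the clauses containing Q are satisfied and ¬Q drops from the rest; 1 of the 2^4 = 16 assignments to the other variables satisfy what remains.
With Q = False, by the same count on the reduced clause set, 0 assignments work.
Total: 1 + 0 = 1.

1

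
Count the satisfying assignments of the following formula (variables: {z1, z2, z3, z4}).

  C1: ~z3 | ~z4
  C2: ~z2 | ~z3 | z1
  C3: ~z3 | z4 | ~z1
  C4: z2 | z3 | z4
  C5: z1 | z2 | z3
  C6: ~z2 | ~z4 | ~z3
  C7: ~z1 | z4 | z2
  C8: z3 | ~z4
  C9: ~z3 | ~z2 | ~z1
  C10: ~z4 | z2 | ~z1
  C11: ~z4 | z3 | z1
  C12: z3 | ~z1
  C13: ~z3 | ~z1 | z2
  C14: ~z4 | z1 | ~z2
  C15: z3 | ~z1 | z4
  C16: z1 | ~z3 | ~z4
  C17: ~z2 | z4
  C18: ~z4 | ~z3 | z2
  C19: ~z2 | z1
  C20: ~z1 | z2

There are 2^4 = 16 truth assignments over (z1, z2, z3, z4).
Check each against the 20 clauses (columns in the order z1, z2, z3, z4):
  F F F F  ✗ fails (z2 | z3 | z4)
  F F F T  ✗ fails (z1 | z2 | z3)
  F F T F  ✓ satisfies all
  F F T T  ✗ fails (~z3 | ~z4)
  F T F F  ✗ fails (~z2 | z4)
  F T F T  ✗ fails (z3 | ~z4)
  F T T F  ✗ fails (~z2 | ~z3 | z1)
  F T T T  ✗ fails (~z3 | ~z4)
  T F F F  ✗ fails (z2 | z3 | z4)
  T F F T  ✗ fails (z3 | ~z4)
  T F T F  ✗ fails (~z3 | z4 | ~z1)
  T F T T  ✗ fails (~z3 | ~z4)
  T T F F  ✗ fails (z3 | ~z1)
  T T F T  ✗ fails (z3 | ~z4)
  T T T F  ✗ fails (~z3 | z4 | ~z1)
  T T T T  ✗ fails (~z3 | ~z4)
1 of the 16 rows is a model.

1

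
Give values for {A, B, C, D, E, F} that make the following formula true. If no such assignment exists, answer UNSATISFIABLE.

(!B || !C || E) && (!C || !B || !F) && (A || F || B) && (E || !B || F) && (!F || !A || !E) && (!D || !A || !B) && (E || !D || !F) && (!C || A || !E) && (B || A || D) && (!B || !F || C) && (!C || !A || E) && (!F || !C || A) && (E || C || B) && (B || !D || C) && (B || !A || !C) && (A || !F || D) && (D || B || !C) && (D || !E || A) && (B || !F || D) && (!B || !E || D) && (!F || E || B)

Case B = false:
Case A = true:
Unit clause (!C) forces C = false.
Unit clause (E) forces E = true.
Unit clause (!F) forces F = false.
Unit clause (!D) forces D = false.
This assignment satisfies each clause.

A: true, B: false, C: false, D: false, E: true, F: false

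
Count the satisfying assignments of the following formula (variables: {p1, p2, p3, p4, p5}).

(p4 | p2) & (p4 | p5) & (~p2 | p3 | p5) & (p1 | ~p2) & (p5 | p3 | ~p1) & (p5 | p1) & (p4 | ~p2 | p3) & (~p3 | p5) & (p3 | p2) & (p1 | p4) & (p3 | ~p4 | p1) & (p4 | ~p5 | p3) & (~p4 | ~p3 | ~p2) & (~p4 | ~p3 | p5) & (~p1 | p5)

4

There are 2^5 = 32 truth assignments over (p1, p2, p3, p4, p5).
Split on p3. With p3 = 1, the clauses containing p3 are satisfied and ~p3 drops from the rest; 3 of the 2^4 = 16 assignments to the other variables satisfy what remains.
With p3 = 0, by the same count on the reduced clause set, 1 assignment works.
(One model: p1=F, p2=F, p3=T, p4=T, p5=T.)
Total: 3 + 1 = 4.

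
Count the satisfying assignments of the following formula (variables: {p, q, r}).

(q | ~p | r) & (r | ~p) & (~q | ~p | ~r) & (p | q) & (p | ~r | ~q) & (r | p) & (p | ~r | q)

There are 2^3 = 8 truth assignments over (p, q, r).
Check each against the 7 clauses (columns in the order p, q, r):
  F F F  ✗ fails (p | q)
  F F T  ✗ fails (p | q)
  F T F  ✗ fails (r | p)
  F T T  ✗ fails (p | ~r | ~q)
  T F F  ✗ fails (q | ~p | r)
  T F T  ✓ satisfies all
  T T F  ✗ fails (r | ~p)
  T T T  ✗ fails (~q | ~p | ~r)
1 of the 8 rows is a model.

1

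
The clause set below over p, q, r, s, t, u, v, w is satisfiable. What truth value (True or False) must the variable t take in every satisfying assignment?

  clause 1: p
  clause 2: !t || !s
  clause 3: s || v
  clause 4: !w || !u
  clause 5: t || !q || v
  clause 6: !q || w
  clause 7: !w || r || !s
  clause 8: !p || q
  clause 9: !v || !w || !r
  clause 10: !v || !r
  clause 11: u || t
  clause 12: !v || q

Suppose t = false.
From the singleton clause (p), p = true.
From the singleton clause (q), q = true.
From the singleton clause (v), v = true.
From the singleton clause (w), w = true.
From the singleton clause (!u), u = false.
But (u) is also a unit clause — contradiction.
So every satisfying assignment has t = True.

True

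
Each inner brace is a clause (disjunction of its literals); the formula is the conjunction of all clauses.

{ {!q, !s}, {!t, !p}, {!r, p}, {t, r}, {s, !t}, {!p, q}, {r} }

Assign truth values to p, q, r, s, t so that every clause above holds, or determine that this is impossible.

(r) alone gives r = true.
(p) alone gives p = true.
(!t) alone gives t = false.
(q) alone gives q = true.
(!s) alone gives s = false.
Every clause now holds.

p: true; q: true; r: true; s: false; t: false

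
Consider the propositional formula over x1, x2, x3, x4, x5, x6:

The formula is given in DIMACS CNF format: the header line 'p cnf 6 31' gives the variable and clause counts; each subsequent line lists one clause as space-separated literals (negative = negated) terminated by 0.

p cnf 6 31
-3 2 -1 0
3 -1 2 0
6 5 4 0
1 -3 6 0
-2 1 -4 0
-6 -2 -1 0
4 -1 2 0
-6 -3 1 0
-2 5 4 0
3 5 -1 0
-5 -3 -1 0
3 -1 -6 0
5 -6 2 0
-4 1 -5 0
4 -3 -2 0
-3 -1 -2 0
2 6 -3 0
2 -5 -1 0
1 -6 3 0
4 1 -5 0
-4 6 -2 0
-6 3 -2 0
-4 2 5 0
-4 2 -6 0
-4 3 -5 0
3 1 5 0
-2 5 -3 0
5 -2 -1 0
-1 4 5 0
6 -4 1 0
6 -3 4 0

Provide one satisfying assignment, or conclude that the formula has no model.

x1 ↦ True, x2 ↦ True, x3 ↦ False, x4 ↦ False, x5 ↦ True, x6 ↦ False

Suppose x3 = False.
Suppose x1 = True.
From the singleton clause (x2), x2 = True.
From the singleton clause (¬x6), x6 = False.
From the singleton clause (x5), x5 = True.
From the singleton clause (¬x4), x4 = False.
Every clause now holds.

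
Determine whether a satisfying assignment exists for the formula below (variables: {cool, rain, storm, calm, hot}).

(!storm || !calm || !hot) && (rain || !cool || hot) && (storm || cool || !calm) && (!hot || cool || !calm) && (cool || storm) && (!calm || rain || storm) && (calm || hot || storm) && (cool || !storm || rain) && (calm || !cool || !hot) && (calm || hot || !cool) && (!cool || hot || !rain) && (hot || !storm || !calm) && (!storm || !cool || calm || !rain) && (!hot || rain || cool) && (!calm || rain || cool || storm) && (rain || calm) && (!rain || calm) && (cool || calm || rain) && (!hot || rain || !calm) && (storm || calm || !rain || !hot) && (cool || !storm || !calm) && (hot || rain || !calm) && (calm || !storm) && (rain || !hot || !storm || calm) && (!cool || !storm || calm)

Branch on cool: set cool = true.
Branch on rain: set rain = true.
From the singleton clause (hot), hot = true.
From the singleton clause (calm), calm = true.
From the singleton clause (!storm), storm = false.
All clauses are satisfied.
A satisfying assignment: cool ↦ true, rain ↦ true, storm ↦ false, calm ↦ true, hot ↦ true.

Yes, satisfiable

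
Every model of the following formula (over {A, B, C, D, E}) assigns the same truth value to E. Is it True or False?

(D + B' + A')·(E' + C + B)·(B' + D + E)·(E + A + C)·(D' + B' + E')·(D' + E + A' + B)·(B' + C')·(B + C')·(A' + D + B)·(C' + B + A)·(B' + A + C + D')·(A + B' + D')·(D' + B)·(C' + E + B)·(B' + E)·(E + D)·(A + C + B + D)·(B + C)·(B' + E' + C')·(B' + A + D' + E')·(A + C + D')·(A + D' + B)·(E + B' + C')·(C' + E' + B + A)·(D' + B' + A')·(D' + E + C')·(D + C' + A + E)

Suppose E = 0.
The clause (B') is unit, so B = 0.
The clause (C') is unit, so C = 0.
That conflicts with the unit clause (C).
So every satisfying assignment has E = True.

True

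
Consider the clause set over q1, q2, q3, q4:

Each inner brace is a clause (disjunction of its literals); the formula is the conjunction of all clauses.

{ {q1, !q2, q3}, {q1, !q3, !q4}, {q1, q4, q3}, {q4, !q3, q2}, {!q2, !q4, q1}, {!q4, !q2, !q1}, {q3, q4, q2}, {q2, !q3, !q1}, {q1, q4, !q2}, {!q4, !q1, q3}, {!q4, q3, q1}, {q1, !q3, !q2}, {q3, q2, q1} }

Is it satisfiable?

Yes, satisfiable

Try q1 = true.
Try q4 = false.
Try q3 = false.
From the singleton clause (q2), q2 = true.
All clauses are satisfied.
A satisfying assignment: q1=true, q2=true, q3=false, q4=false.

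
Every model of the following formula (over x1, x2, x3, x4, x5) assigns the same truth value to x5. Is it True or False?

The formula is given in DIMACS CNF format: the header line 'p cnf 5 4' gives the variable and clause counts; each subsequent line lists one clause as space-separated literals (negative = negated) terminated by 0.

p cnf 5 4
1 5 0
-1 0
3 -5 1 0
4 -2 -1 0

True

Suppose x5 = False.
(x1) alone gives x1 = True.
Now (¬x1) is unsatisfied and unit — conflict.
So every satisfying assignment has x5 = True.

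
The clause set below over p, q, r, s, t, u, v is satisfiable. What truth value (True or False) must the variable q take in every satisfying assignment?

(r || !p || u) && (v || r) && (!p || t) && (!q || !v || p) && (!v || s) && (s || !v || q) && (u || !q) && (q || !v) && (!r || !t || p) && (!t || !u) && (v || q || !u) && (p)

Suppose q = true.
From the singleton clause (u), u = true.
From the singleton clause (!t), t = false.
From the singleton clause (!p), p = false.
But (p) is also a unit clause — contradiction.
So every satisfying assignment has q = False.

False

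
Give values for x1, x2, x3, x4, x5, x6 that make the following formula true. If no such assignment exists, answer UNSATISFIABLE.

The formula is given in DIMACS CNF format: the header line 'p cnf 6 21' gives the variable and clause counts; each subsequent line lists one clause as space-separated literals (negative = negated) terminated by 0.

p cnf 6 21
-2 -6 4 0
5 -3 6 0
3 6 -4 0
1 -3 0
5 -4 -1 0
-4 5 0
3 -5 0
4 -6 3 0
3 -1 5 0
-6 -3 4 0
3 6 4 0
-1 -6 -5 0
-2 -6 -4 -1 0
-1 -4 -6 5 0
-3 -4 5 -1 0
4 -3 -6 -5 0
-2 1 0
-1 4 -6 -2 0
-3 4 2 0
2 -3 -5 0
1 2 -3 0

Suppose x1 = True.
Suppose x5 = True.
Unit clause (x3) forces x3 = True.
Unit clause (¬x6) forces x6 = False.
Unit clause (x2) forces x2 = True.
Every clause is now satisfied; x4 is unconstrained.

x1: True,  x2: True,  x3: True,  x4: False,  x5: True,  x6: False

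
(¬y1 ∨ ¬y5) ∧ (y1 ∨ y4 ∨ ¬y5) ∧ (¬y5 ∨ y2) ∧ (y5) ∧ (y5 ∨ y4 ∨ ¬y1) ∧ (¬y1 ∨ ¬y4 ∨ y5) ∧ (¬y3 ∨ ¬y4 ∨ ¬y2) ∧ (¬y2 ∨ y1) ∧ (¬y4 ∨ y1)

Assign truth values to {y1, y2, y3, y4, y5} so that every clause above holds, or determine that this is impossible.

The clause (y5) is unit, so y5 = True.
The clause (¬y1) is unit, so y1 = False.
The clause (y4) is unit, so y4 = True.
Now (¬y4) is unsatisfied and unit — conflict.

UNSATISFIABLE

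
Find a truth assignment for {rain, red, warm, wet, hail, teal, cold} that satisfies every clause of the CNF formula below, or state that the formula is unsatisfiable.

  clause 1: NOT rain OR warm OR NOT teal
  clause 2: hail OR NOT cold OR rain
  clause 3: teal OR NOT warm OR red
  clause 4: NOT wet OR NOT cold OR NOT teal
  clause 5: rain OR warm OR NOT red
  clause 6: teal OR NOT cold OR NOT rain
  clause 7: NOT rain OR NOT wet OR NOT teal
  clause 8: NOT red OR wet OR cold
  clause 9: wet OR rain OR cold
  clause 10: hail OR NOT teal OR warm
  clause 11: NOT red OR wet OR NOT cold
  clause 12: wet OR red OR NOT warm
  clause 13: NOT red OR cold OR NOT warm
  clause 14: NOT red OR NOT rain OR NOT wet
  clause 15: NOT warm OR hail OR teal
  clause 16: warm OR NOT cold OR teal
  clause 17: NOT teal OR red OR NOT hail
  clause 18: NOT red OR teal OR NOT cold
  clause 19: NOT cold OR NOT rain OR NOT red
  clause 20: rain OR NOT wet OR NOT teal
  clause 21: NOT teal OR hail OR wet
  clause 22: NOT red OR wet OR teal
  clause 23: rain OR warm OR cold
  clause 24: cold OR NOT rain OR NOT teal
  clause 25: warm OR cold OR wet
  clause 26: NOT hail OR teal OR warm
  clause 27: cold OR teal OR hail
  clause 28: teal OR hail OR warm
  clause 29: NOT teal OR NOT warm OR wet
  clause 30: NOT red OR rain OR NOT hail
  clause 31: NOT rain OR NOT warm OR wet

Branch on rain: set rain = false.
Branch on hail: set hail = true.
(NOT red) alone gives red = false.
(NOT teal) alone gives teal = false.
(NOT warm) alone gives warm = false.
That conflicts with the unit clause (warm).
Backtrack on hail: now try hail = false.
(NOT cold) alone gives cold = false.
(wet) alone gives wet = true.
(NOT teal) alone gives teal = false.
That conflicts with the unit clause (teal).
Neither hail = true nor hail = false works.
Backtrack on rain: now try rain = true.
Branch on warm: set warm = true.
(wet) alone gives wet = true.
(NOT teal) alone gives teal = false.
(red) alone gives red = true.
That conflicts with the unit clause (NOT red).
Backtrack on warm: now try warm = false.
(NOT teal) alone gives teal = false.
(NOT cold) alone gives cold = false.
(wet) alone gives wet = true.
(NOT red) alone gives red = false.
(NOT hail) alone gives hail = false.
That conflicts with the unit clause (hail).
Neither warm = true nor warm = false works.
Neither rain = true nor rain = false works.

UNSATISFIABLE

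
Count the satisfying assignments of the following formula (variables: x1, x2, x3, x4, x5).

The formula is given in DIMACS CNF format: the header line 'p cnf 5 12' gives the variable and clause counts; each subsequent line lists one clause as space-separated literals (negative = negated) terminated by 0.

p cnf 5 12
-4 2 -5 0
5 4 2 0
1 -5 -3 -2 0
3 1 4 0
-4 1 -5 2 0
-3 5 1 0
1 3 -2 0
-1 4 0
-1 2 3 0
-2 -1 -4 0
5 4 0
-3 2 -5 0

2

There are 2^5 = 32 truth assignments over (x1, x2, x3, x4, x5).
Split on x2. With x2 = True, the clauses containing x2 are satisfied and ¬x2 drops from the rest; 0 of the 2^4 = 16 assignments to the other variables satisfy what remains.
With x2 = False, by the same count on the reduced clause set, 2 assignments work.
(One model: x1=F, x2=F, x3=F, x4=T, x5=F.)
Total: 0 + 2 = 2.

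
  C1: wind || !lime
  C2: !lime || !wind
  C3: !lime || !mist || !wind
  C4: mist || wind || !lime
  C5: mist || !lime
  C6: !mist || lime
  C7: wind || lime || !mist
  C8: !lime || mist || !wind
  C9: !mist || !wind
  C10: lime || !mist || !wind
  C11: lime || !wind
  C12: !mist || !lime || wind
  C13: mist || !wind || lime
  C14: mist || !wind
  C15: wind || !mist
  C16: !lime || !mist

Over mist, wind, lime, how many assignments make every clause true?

1

There are 2^3 = 8 truth assignments over (mist, wind, lime).
Split on lime. With lime = true, the clauses containing lime are satisfied and !lime drops from the rest; 0 of the 2^2 = 4 assignments to the other variables satisfy what remains.
With lime = false, by the same count on the reduced clause set, 1 assignment works.
(One model: mist=F, wind=F, lime=F.)
Total: 0 + 1 = 1.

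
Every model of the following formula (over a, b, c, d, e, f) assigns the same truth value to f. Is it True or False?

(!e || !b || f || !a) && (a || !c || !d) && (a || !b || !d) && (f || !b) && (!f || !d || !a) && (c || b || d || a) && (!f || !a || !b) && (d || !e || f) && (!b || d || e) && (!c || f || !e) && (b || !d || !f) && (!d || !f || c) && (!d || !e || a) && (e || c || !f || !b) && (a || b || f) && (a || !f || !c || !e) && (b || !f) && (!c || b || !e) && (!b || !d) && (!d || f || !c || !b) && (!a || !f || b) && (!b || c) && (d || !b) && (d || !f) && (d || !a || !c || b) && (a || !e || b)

False

Suppose f = true.
The clause (b) is unit, so b = true.
The clause (!a) is unit, so a = false.
The clause (!d) is unit, so d = false.
Now (d) is unsatisfied and unit — conflict.
So every satisfying assignment has f = False.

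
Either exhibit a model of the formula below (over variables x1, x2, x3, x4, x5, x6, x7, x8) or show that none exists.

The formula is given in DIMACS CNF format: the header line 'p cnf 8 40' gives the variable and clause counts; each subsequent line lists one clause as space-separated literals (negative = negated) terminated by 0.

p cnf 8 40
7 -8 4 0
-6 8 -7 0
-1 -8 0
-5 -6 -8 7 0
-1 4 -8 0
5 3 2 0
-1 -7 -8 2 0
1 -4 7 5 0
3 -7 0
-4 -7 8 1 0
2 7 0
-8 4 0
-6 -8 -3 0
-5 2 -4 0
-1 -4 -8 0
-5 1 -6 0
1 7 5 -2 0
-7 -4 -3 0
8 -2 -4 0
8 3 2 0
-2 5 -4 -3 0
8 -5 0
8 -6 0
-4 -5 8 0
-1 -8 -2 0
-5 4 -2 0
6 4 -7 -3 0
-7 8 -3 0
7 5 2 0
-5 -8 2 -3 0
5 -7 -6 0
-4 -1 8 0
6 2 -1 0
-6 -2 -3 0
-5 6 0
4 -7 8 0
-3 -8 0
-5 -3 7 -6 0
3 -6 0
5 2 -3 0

Try x1 = True.
(¬x8) alone gives x8 = False.
(¬x5) alone gives x5 = False.
(¬x6) alone gives x6 = False.
(¬x4) alone gives x4 = False.
(x2) alone gives x2 = True.
(¬x7) alone gives x7 = False.
Every clause is now satisfied; x3 is unconstrained.

x1=True, x2=True, x3=False, x4=False, x5=False, x6=False, x7=False, x8=False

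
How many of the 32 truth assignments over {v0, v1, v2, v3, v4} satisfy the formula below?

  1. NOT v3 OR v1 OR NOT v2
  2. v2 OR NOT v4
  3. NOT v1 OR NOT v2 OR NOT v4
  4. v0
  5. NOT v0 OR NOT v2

There are 2^5 = 32 truth assignments over (v0, v1, v2, v3, v4).
Split on v3. With v3 = true, the clauses containing v3 are satisfied and NOT v3 drops from the rest; 2 of the 2^4 = 16 assignments to the other variables satisfy what remains.
With v3 = false, by the same count on the reduced clause set, 2 assignments work.
Total: 2 + 2 = 4.

4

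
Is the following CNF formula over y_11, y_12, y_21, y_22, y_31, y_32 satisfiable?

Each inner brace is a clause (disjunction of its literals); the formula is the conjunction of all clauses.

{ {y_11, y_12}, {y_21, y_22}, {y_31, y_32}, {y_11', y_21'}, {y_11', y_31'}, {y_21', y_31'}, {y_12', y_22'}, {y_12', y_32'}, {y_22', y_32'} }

No

Suppose y_11 = 1.
Unit clause (y_21') forces y_21 = 0.
Unit clause (y_22) forces y_22 = 1.
Unit clause (y_31') forces y_31 = 0.
Unit clause (y_32) forces y_32 = 1.
Now (y_32') is unsatisfied and unit — conflict.
So y_11 must be the other value — set y_11 = 0.
Unit clause (y_12) forces y_12 = 1.
Unit clause (y_22') forces y_22 = 0.
Unit clause (y_21) forces y_21 = 1.
Unit clause (y_31') forces y_31 = 0.
Unit clause (y_32) forces y_32 = 1.
Now (y_32') is unsatisfied and unit — conflict.
Neither y_11 = 1 nor y_11 = 0 works.
No assignment satisfies every clause.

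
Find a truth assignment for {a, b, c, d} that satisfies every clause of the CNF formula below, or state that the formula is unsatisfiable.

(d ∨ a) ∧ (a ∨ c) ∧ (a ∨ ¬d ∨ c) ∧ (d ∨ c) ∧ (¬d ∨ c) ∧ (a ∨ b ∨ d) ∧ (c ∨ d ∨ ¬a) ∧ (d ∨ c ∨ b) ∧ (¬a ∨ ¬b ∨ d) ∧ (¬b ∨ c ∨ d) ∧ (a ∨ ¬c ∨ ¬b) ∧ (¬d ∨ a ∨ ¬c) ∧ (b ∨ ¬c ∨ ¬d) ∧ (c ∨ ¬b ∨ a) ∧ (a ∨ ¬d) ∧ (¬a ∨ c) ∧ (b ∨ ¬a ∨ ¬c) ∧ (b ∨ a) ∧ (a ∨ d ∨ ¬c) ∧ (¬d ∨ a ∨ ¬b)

Case d = True:
The clause (c) is unit, so c = True.
The clause (a) is unit, so a = True.
The clause (b) is unit, so b = True.
All clauses are satisfied.

a ↦ True, b ↦ True, c ↦ True, d ↦ True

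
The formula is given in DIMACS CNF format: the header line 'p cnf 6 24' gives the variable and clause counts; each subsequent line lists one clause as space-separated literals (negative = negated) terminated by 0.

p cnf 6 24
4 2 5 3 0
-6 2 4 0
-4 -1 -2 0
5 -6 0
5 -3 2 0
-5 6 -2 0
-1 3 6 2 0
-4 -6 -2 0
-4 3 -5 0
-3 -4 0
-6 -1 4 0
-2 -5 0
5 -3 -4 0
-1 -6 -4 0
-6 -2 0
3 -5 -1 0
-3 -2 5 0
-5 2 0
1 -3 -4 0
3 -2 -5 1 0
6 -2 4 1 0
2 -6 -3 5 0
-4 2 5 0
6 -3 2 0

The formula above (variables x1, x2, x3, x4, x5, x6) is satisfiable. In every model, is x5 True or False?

False

Suppose x5 = True.
(¬x2) alone gives x2 = False.
That conflicts with the unit clause (x2).
So every satisfying assignment has x5 = False.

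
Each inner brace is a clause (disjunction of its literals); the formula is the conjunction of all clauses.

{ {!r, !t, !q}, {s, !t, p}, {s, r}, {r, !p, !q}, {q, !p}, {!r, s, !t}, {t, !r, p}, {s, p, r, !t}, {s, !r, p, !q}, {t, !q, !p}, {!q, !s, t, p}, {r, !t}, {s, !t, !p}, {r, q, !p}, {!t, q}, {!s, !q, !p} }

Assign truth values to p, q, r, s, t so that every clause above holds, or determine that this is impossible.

Case s = true:
Case q = false:
(!p) alone gives p = false.
(!t) alone gives t = false.
(!r) alone gives r = false.
This assignment satisfies each clause.

p ↦ false, q ↦ false, r ↦ false, s ↦ true, t ↦ false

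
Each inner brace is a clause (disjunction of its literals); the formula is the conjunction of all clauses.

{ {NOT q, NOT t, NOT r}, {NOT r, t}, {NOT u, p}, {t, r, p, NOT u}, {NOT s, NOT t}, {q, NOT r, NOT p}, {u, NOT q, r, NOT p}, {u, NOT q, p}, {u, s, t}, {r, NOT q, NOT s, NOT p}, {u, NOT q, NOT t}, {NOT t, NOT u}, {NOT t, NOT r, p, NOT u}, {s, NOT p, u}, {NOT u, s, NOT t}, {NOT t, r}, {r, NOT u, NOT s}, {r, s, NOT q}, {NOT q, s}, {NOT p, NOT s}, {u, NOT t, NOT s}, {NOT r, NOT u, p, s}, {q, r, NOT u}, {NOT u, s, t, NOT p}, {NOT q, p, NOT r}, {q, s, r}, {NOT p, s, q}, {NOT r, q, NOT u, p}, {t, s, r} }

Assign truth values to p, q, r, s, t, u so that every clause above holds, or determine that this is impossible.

Try r = true.
(t) alone gives t = true.
(NOT q) alone gives q = false.
(NOT s) alone gives s = false.
(NOT p) alone gives p = false.
(NOT u) alone gives u = false.
All clauses are satisfied.

p=false,  q=false,  r=true,  s=false,  t=true,  u=false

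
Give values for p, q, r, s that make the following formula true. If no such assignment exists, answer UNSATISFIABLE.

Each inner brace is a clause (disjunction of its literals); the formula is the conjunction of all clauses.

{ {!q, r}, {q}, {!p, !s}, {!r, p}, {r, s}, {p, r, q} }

p ↦ true; q ↦ true; r ↦ true; s ↦ false

The clause (q) is unit, so q = true.
The clause (r) is unit, so r = true.
The clause (p) is unit, so p = true.
The clause (!s) is unit, so s = false.
This assignment satisfies each clause.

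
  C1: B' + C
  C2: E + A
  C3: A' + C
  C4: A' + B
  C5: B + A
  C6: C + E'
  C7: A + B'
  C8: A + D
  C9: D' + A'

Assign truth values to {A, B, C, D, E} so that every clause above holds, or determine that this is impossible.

A: 1,  B: 1,  C: 1,  D: 0,  E: 1

Case B = 1:
Unit clause (C) forces C = 1.
Unit clause (A) forces A = 1.
Unit clause (D') forces D = 0.
All clauses hold; E can take either value.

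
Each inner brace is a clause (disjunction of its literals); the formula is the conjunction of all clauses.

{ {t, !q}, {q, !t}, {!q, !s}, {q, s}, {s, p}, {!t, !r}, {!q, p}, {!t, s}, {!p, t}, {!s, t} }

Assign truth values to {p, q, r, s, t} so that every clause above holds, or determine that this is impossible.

UNSATISFIABLE

Case t = true:
From the singleton clause (q), q = true.
From the singleton clause (!s), s = false.
Now (s) is unsatisfied and unit — conflict.
So t must be the other value — set t = false.
From the singleton clause (!q), q = false.
From the singleton clause (s), s = true.
Now (!s) is unsatisfied and unit — conflict.
Both values of t lead to a conflict.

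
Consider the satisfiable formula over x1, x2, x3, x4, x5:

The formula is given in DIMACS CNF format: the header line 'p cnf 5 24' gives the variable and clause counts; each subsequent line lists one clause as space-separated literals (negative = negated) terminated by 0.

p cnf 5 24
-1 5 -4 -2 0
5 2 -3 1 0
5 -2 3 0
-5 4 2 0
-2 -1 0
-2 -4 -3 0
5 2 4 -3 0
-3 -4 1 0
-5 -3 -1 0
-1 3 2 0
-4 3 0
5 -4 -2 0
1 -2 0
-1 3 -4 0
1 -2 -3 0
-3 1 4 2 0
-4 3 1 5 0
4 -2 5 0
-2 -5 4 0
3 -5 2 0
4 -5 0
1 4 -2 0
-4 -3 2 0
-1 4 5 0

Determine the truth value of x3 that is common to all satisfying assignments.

Suppose x3 = True.
Suppose x2 = False.
(¬x4) alone gives x4 = False.
(¬x5) alone gives x5 = False.
But (x5) is also a unit clause — contradiction.
So x2 must be the other value — set x2 = True.
(¬x1) alone gives x1 = False.
But (x1) is also a unit clause — contradiction.
Either choice for x2 ends in contradiction.
So every satisfying assignment has x3 = False.

False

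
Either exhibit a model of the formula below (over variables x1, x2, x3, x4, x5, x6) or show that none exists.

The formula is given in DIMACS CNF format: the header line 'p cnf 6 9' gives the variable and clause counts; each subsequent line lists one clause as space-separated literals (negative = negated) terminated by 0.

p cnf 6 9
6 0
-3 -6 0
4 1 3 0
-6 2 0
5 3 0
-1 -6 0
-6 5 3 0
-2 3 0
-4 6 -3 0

UNSATISFIABLE

The clause (x6) is unit, so x6 = True.
The clause (¬x3) is unit, so x3 = False.
The clause (x2) is unit, so x2 = True.
That conflicts with the unit clause (¬x2).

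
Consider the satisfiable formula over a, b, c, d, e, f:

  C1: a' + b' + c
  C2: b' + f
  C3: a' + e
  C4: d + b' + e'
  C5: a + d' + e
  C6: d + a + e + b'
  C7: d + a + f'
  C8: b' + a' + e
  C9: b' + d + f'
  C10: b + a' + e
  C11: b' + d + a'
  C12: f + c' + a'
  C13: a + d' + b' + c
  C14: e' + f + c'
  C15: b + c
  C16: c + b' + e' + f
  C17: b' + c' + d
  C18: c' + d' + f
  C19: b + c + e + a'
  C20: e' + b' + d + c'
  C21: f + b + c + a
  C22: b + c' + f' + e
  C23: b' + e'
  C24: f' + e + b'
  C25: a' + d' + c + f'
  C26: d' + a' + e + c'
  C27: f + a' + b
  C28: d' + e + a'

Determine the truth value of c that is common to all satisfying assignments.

Suppose c = 0.
(b) alone gives b = 1.
(a') alone gives a = 0.
(f) alone gives f = 1.
(d) alone gives d = 1.
Now (d') is unsatisfied and unit — conflict.
So every satisfying assignment has c = True.

True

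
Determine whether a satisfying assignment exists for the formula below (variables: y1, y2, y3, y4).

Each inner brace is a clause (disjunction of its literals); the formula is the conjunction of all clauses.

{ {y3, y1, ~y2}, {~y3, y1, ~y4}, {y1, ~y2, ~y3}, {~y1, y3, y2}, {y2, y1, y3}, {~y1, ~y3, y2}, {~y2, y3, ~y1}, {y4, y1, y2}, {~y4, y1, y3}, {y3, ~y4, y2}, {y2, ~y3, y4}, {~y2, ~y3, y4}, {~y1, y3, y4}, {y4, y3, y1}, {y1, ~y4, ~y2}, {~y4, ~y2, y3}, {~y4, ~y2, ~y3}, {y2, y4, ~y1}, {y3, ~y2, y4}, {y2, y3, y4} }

No

Suppose y3 = 1.
Suppose y1 = 1.
The clause (y2) is unit, so y2 = 1.
The clause (y4) is unit, so y4 = 1.
Now (~y4) is unsatisfied and unit — conflict.
Backtrack on y1: now try y1 = 0.
The clause (~y4) is unit, so y4 = 0.
The clause (~y2) is unit, so y2 = 0.
Now (y2) is unsatisfied and unit — conflict.
Both values of y1 lead to a conflict.
Backtrack on y3: now try y3 = 0.
Suppose y1 = 1.
The clause (y2) is unit, so y2 = 1.
Now (~y2) is unsatisfied and unit — conflict.
Backtrack on y1: now try y1 = 0.
The clause (~y2) is unit, so y2 = 0.
Now (y2) is unsatisfied and unit — conflict.
Both values of y1 lead to a conflict.
Both values of y3 lead to a conflict.
No assignment satisfies every clause.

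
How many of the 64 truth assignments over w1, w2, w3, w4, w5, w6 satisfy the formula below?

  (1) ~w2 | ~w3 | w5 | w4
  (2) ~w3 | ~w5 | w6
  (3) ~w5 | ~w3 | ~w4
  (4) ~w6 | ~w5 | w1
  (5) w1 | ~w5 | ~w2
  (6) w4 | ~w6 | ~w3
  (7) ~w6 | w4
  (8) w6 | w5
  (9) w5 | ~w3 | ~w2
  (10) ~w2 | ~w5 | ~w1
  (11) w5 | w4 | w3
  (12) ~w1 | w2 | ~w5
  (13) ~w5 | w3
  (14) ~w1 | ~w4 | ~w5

6

There are 2^6 = 64 truth assignments over (w1, w2, w3, w4, w5, w6).
Split on w5. With w5 = 1, the clauses containing w5 are satisfied and ~w5 drops from the rest; 0 of the 2^5 = 32 assignments to the other variables satisfy what remains.
With w5 = 0, by the same count on the reduced clause set, 6 assignments work.
Total: 0 + 6 = 6.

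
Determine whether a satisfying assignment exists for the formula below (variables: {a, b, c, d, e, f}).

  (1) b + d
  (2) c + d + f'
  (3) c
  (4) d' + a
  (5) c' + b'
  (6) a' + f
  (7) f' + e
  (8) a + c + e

Yes

Unit clause (c) forces c = 1.
Unit clause (b') forces b = 0.
Unit clause (d) forces d = 1.
Unit clause (a) forces a = 1.
Unit clause (f) forces f = 1.
Unit clause (e) forces e = 1.
All clauses are satisfied.
A satisfying assignment: a: 1, b: 0, c: 1, d: 1, e: 1, f: 1.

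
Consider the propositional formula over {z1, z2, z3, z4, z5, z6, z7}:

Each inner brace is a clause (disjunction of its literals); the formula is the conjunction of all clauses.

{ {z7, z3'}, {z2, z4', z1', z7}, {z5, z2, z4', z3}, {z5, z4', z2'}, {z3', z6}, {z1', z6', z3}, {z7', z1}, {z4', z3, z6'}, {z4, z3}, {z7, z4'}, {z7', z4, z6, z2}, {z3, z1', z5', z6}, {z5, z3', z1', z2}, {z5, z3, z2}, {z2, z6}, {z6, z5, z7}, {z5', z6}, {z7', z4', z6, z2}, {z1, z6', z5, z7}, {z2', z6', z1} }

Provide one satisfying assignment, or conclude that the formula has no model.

Case z7 = 1:
The clause (z1) is unit, so z1 = 1.
Case z3 = 1:
The clause (z6) is unit, so z6 = 1.
Case z5 = 1:
Every clause is now satisfied; z2, z4 are unconstrained.

z1: 1, z2: 0, z3: 1, z4: 1, z5: 1, z6: 1, z7: 1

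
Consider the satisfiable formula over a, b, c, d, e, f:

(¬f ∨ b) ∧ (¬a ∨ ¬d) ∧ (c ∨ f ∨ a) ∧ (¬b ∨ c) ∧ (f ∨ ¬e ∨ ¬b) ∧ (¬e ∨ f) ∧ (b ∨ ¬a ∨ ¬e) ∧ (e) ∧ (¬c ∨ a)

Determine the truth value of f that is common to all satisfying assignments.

Suppose f = False.
From the singleton clause (¬e), e = False.
But (e) is also a unit clause — contradiction.
So every satisfying assignment has f = True.

True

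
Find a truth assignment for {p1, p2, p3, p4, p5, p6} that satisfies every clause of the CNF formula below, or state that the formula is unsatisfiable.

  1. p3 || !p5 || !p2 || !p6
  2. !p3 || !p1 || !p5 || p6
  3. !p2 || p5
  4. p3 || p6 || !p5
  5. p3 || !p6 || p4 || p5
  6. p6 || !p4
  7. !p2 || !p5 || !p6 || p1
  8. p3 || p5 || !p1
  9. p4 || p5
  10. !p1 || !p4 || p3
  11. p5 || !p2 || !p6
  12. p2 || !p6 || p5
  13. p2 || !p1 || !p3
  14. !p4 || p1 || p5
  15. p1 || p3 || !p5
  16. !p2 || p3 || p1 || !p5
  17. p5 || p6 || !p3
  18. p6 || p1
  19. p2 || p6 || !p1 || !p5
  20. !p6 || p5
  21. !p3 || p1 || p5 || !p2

p1 ↦ false,  p2 ↦ false,  p3 ↦ true,  p4 ↦ false,  p5 ↦ true,  p6 ↦ true

Suppose p2 = false.
Suppose p6 = true.
(p5) alone gives p5 = true.
Suppose p1 = false.
(p3) alone gives p3 = true.
Every clause is now satisfied; p4 is unconstrained.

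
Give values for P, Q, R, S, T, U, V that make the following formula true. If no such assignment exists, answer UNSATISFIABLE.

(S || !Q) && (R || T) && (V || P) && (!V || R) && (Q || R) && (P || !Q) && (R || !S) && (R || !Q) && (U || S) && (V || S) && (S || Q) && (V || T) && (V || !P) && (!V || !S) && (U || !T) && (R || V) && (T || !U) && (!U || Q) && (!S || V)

Try S = true.
The clause (R) is unit, so R = true.
The clause (!V) is unit, so V = false.
Now (V) is unsatisfied and unit — conflict.
That branch fails; take S = false instead.
The clause (!Q) is unit, so Q = false.
Now (Q) is unsatisfied and unit — conflict.
Neither S = true nor S = false works.

UNSATISFIABLE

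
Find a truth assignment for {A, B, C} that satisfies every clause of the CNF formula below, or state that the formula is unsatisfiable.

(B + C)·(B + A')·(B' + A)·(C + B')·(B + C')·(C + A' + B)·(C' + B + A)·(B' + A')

Suppose B = 1.
Unit clause (A) forces A = 1.
Now (A') is unsatisfied and unit — conflict.
That branch fails; take B = 0 instead.
Unit clause (C) forces C = 1.
Now (C') is unsatisfied and unit — conflict.
Both values of B lead to a conflict.

UNSATISFIABLE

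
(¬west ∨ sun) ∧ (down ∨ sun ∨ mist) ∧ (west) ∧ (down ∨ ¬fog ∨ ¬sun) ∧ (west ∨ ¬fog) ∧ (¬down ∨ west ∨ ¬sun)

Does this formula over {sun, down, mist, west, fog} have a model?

Yes

(west) alone gives west = True.
(sun) alone gives sun = True.
Suppose down = True.
All clauses hold; mist, fog can take either value.
A satisfying assignment: sun=True; down=True; mist=False; west=True; fog=False.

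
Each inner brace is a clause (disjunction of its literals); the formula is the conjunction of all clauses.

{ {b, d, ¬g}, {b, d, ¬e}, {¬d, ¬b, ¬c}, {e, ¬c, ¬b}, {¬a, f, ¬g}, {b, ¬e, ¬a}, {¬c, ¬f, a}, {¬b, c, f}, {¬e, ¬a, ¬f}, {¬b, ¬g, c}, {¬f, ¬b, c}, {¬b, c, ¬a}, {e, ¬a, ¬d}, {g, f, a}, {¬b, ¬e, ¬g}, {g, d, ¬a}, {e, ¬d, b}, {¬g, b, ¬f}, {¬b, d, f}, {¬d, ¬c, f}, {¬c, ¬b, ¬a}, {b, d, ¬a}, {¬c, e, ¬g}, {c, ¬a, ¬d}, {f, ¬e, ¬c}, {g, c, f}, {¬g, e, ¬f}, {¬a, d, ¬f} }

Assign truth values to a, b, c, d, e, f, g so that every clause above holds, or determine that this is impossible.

Branch on b: set b = False.
Branch on d: set d = True.
The clause (e) is unit, so e = True.
The clause (¬a) is unit, so a = False.
Branch on c: set c = False.
Branch on g: set g = False.
The clause (f) is unit, so f = True.
All clauses are satisfied.

a ↦ False, b ↦ False, c ↦ False, d ↦ True, e ↦ True, f ↦ True, g ↦ False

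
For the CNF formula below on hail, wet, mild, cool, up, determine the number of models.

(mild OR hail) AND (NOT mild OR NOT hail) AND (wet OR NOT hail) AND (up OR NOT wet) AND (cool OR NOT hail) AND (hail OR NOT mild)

There are 2^5 = 32 truth assignments over (hail, wet, mild, cool, up).
Split on cool. With cool = true, the clauses containing cool are satisfied and NOT cool drops from the rest; 1 of the 2^4 = 16 assignments to the other variables satisfy what remains.
With cool = false, by the same count on the reduced clause set, 0 assignments work.
Total: 1 + 0 = 1.

1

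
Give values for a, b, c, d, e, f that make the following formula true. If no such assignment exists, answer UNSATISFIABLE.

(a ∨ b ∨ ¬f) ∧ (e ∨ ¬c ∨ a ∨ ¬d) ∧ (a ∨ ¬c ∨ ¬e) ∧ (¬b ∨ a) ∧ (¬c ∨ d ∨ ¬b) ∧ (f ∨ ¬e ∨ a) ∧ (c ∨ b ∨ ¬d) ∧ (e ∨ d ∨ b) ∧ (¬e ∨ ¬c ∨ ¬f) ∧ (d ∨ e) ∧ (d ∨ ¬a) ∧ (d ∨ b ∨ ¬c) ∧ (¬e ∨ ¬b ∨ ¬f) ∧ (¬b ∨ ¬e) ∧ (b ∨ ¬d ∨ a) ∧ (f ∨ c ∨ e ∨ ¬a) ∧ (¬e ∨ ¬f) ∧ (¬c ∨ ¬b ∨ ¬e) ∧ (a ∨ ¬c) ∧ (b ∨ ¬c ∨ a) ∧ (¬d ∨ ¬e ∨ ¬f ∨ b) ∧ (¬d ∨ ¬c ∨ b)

a=True, b=True, c=False, d=True, e=False, f=True

Branch on b: set b = True.
From the singleton clause (a), a = True.
From the singleton clause (d), d = True.
From the singleton clause (¬e), e = False.
Branch on f: set f = True.
All clauses hold; c can take either value.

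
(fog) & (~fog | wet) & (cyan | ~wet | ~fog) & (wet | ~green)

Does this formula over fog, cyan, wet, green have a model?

Unit clause (fog) forces fog = 1.
Unit clause (wet) forces wet = 1.
Unit clause (cyan) forces cyan = 1.
Every clause is now satisfied; green is unconstrained.
A satisfying assignment: fog=1, cyan=1, wet=1, green=0.

Satisfiable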